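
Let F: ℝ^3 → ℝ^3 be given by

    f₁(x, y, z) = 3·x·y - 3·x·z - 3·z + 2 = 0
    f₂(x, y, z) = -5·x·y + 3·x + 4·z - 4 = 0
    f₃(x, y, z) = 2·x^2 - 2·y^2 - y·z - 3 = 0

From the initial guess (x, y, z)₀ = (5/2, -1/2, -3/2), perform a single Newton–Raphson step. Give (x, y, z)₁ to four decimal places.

(1.5195, -0.2335, -0.2564)

At (5/2, -1/2, -3/2): F = (14.0000, 3.7500, 8.2500).
Jacobian J = [[3·y - 3·z, 3·x, -3·x - 3], [-5·y + 3, -5·x, 4], [4·x, -4·y - z, -y]].
At the point, J = [[3.0000, 7.5000, -10.5000], [5.5000, -12.5000, 4.0000], [10.0000, 3.5000, 0.5000]] (det J = -1296.0000).
Solving J·Δ = −F gives Δ = (-0.9805, 0.2665, 1.2436).
Then the next iterate is (x, y, z)₁ = (1.5195, -0.2335, -0.2564).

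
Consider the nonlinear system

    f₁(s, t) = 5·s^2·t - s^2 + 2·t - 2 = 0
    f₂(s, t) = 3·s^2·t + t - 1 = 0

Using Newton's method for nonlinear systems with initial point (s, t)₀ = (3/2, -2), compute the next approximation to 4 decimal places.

At (3/2, -2): F = (-30.7500, -16.5000).
Jacobian J = [[10·s·t - 2·s, 5·s^2 + 2], [6·s·t, 3·s^2 + 1]].
At the point, J = [[-33.0000, 13.2500], [-18.0000, 7.7500]] (det J = -17.2500).
Solving J·Δ = −F gives Δ = (-1.1413, -0.5217).
Then the next iterate is (s, t)₁ = (0.3587, -2.5217).

(0.3587, -2.5217)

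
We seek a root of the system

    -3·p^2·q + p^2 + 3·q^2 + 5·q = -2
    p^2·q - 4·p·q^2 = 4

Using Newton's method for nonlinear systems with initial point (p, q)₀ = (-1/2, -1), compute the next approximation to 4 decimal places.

(0.2885, -2.2308)

At (-1/2, -1): F = (1.0000, -2.2500).
Jacobian J = [[-6·p·q + 2·p, -3·p^2 + 6·q + 5], [2·p·q - 4·q^2, p^2 - 8·p·q]].
At the point, J = [[-4.0000, -1.7500], [-3.0000, -3.7500]] (det J = 9.7500).
Solving J·Δ = −F gives Δ = (0.7885, -1.2308).
Then the next iterate is (p, q)₁ = (0.2885, -2.2308).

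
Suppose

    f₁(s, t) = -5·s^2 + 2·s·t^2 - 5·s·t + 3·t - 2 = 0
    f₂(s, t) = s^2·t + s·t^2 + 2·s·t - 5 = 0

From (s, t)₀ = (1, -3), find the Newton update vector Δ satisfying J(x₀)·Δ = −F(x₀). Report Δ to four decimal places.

(-1.0901, -0.5766)

At (1, -3): F = (17.0000, -5.0000).
Jacobian J = [[-10·s + 2·t^2 - 5·t, 4·s·t - 5·s + 3], [2·s·t + t^2 + 2·t, s^2 + 2·s·t + 2·s]].
At the point, J = [[23.0000, -14.0000], [-3.0000, -3.0000]] (det J = -111.0000).
Solving J·Δ = −F gives Δ = (-1.0901, -0.5766).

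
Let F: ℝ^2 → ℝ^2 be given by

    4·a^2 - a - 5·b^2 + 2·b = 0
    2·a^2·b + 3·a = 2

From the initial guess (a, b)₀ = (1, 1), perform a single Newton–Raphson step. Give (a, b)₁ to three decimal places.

(0.657, 0.700)

At (1, 1): F = (0.000, 3.000).
Jacobian J = [[8·a - 1, -10·b + 2], [4·a·b + 3, 2·a^2]].
At the point, J = [[7.000, -8.000], [7.000, 2.000]] (det J = 70.000).
Solving J·Δ = −F gives Δ = (-0.343, -0.300).
Then the next iterate is (a, b)₁ = (0.657, 0.700).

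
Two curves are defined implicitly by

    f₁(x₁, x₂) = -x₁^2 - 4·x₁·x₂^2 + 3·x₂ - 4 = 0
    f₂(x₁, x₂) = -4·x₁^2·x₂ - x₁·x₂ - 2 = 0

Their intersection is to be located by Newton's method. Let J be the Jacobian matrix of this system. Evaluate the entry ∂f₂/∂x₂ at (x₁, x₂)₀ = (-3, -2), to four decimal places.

∂f₂/∂x₂ = -4·x₁^2 - x₁.
At (-3, -2) this is -33.0000.

-33.0000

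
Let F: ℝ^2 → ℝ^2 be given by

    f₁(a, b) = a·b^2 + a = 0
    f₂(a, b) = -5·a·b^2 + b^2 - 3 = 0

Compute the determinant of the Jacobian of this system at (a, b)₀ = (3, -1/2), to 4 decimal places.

13.7500

J = [[b^2 + 1, 2·a·b], [-5·b^2, -10·a·b + 2·b]].
At the point, J = [[1.2500, -3.0000], [-1.2500, 14.0000]].
det J = 13.7500.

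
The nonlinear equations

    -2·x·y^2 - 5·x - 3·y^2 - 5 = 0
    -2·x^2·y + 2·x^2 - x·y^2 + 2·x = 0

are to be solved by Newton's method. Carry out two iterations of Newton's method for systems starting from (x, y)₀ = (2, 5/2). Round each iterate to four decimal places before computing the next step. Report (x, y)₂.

(-0.4000, -0.8885)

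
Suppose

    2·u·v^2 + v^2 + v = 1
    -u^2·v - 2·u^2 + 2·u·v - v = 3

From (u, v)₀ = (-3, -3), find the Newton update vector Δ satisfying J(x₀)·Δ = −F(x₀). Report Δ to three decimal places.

(0.631, 1.214)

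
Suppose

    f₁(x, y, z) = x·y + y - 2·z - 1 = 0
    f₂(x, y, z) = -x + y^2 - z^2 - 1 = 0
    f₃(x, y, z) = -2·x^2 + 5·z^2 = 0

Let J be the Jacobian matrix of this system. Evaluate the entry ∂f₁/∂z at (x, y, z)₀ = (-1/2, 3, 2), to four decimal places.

-2.0000

∂f₁/∂z = -2.
At (-1/2, 3, 2) this is -2.0000.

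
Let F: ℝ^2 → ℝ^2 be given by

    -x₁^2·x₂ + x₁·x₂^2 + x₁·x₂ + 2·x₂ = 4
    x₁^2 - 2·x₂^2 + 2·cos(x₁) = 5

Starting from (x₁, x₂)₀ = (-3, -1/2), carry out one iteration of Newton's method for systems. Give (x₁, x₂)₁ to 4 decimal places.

(-2.7606, -0.5755)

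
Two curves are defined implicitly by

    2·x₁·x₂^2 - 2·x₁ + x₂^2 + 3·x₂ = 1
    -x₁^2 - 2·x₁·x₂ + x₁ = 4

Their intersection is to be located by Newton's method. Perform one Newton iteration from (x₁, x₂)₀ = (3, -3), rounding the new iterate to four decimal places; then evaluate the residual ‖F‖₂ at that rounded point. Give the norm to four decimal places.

At (3, -3): F = (47.0000, 8.0000).
Jacobian J = [[2·x₂^2 - 2, 4·x₁·x₂ + 2·x₂ + 3], [-2·x₁ - 2·x₂ + 1, -2·x₁]].
At the point, J = [[16.0000, -39.0000], [1.0000, -6.0000]] (det J = -57.0000).
Solving J·Δ = −F gives Δ = (0.5263, 1.4211).
Then the next iterate is (x₁, x₂)₁ = (3.5263, -1.5789).
Re-evaluating at (3.5263, -1.5789): F = (7.285230, -1.773142), so ‖F‖₂ = 7.4979.

7.4979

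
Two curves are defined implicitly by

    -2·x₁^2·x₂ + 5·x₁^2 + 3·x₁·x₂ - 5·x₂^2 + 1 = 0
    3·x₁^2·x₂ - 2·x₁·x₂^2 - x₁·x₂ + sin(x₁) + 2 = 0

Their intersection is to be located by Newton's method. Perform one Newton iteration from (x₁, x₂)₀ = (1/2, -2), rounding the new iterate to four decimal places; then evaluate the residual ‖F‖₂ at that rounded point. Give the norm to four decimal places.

3.8546

At (1/2, -2): F = (-19.7500, -2.020574).
Jacobian J = [[-4·x₁·x₂ + 10·x₁ + 3·x₂, -2·x₁^2 + 3·x₁ - 10·x₂], [6·x₁·x₂ - 2·x₂^2 - x₂ + cos(x₁), 3·x₁^2 - 4·x₁·x₂ - x₁]].
At the point, J = [[3.0000, 21.0000], [-11.122417, 4.2500]] (det J = 246.320766).
Solving J·Δ = −F gives Δ = (0.1685, 0.9164).
Then the next iterate is (x₁, x₂)₁ = (0.6685, -1.0836).
Re-evaluating at (0.6685, -1.0836): F = (-3.841138, 0.321548), so ‖F‖₂ = 3.8546.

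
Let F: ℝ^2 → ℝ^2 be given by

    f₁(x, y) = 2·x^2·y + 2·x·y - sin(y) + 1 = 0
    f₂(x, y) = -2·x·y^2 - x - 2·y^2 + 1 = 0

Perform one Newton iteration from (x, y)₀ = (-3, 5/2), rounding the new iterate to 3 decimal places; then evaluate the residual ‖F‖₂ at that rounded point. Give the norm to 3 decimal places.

12.915

At (-3, 5/2): F = (30.40153, 29.000).
Jacobian J = [[4·x·y + 2·y, 2·x^2 + 2·x - cos(y)], [-2·y^2 - 1, -4·x·y - 4·y]].
At the point, J = [[-25.000, 12.80114], [-13.500, 20.000]] (det J = -327.18456).
Solving J·Δ = −F gives Δ = (0.724, -0.961).
Then the next iterate is (x, y)₁ = (-2.276, 1.539).
Re-evaluating at (-2.276, 1.539): F = (8.93956, 9.32047), so ‖F‖₂ = 12.915.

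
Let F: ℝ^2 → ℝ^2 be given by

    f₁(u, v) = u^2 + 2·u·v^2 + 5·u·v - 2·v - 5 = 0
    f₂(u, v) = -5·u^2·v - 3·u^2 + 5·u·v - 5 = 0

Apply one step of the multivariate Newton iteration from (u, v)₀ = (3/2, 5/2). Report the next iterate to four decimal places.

At (3/2, 5/2): F = (29.7500, -21.1250).
Jacobian J = [[2·u + 2·v^2 + 5·v, 4·u·v + 5·u - 2], [-10·u·v - 6·u + 5·v, -5·u^2 + 5·u]].
At the point, J = [[28.0000, 20.5000], [-34.0000, -3.7500]] (det J = 592.0000).
Solving J·Δ = −F gives Δ = (-0.5431, -0.7095).
Then the next iterate is (u, v)₁ = (0.9569, 1.7905).

(0.9569, 1.7905)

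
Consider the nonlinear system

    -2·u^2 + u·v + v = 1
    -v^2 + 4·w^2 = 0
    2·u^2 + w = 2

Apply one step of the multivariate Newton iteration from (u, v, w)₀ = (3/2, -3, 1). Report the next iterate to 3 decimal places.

At (3/2, -3, 1): F = (-13.000, -5.000, 3.500).
Jacobian J = [[-4·u + v, u + 1, 0], [0, -2·v, 8·w], [4·u, 0, 1]].
At the point, J = [[-9.000, 2.500, 0.000], [0.000, 6.000, 8.000], [6.000, 0.000, 1.000]] (det J = 66.000).
Solving J·Δ = −F gives Δ = (-0.068, 4.955, -3.091).
Then the next iterate is (u, v, w)₁ = (1.432, 1.955, -2.091).

(1.432, 1.955, -2.091)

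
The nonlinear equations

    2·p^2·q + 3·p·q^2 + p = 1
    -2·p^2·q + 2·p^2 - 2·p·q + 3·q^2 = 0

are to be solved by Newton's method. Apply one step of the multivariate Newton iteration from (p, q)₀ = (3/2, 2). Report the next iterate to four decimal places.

(1.2333, 1.0741)

At (3/2, 2): F = (27.5000, 1.5000).
Jacobian J = [[4·p·q + 3·q^2 + 1, 2·p^2 + 6·p·q], [-4·p·q + 4·p - 2·q, -2·p^2 - 2·p + 6·q]].
At the point, J = [[25.0000, 22.5000], [-10.0000, 4.5000]] (det J = 337.5000).
Solving J·Δ = −F gives Δ = (-0.2667, -0.9259).
Then the next iterate is (p, q)₁ = (1.2333, 1.0741).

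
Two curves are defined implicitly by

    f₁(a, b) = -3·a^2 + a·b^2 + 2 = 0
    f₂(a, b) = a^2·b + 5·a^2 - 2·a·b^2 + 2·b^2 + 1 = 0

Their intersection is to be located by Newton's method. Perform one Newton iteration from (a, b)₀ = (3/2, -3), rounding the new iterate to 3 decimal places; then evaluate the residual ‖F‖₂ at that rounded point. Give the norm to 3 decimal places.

4.341

At (3/2, -3): F = (8.750, -3.500).
Jacobian J = [[-6·a + b^2, 2·a·b], [2·a·b + 10·a - 2·b^2, a^2 - 4·a·b + 4·b]].
At the point, J = [[0.000, -9.000], [-12.000, 8.250]] (det J = -108.000).
Solving J·Δ = −F gives Δ = (0.377, 0.972).
Then the next iterate is (a, b)₁ = (1.877, -2.028).
Re-evaluating at (1.877, -2.028): F = (-0.84969, 4.25692), so ‖F‖₂ = 4.341.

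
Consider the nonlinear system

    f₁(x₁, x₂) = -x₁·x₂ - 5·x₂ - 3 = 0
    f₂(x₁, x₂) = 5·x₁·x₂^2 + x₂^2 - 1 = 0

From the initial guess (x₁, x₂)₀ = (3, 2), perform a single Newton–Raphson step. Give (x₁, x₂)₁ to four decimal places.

At (3, 2): F = (-19.0000, 63.0000).
Jacobian J = [[-x₂, -x₁ - 5], [5·x₂^2, 10·x₁·x₂ + 2·x₂]].
At the point, J = [[-2.0000, -8.0000], [20.0000, 64.0000]] (det J = 32.0000).
Solving J·Δ = −F gives Δ = (22.2500, -7.9375).
Then the next iterate is (x₁, x₂)₁ = (25.2500, -5.9375).

(25.2500, -5.9375)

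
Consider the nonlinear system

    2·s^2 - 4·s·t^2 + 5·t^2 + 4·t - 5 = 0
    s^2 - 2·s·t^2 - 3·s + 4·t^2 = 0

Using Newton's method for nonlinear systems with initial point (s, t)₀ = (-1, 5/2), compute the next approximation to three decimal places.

At (-1, 5/2): F = (63.250, 41.500).
Jacobian J = [[4·s - 4·t^2, -8·s·t + 10·t + 4], [2·s - 2·t^2 - 3, -4·s·t + 8·t]].
At the point, J = [[-29.000, 49.000], [-17.500, 30.000]] (det J = -12.500).
Solving J·Δ = −F gives Δ = (-10.880, -7.730).
Then the next iterate is (s, t)₁ = (-11.880, -5.230).

(-11.880, -5.230)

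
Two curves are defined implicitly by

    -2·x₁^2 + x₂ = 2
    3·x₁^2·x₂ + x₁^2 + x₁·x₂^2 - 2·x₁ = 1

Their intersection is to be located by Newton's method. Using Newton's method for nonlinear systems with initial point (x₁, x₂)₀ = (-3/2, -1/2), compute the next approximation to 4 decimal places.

(-0.3291, -0.5251)

At (-3/2, -1/2): F = (-7.0000, 0.5000).
Jacobian J = [[-4·x₁, 1], [6·x₁·x₂ + 2·x₁ + x₂^2 - 2, 3·x₁^2 + 2·x₁·x₂]].
At the point, J = [[6.0000, 1.0000], [-0.2500, 8.2500]] (det J = 49.7500).
Solving J·Δ = −F gives Δ = (1.1709, -0.0251).
Then the next iterate is (x₁, x₂)₁ = (-0.3291, -0.5251).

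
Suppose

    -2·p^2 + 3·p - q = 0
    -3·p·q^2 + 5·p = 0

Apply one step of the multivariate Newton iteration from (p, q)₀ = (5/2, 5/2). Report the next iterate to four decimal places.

At (5/2, 5/2): F = (-7.5000, -34.3750).
Jacobian J = [[-4·p + 3, -1], [-3·q^2 + 5, -6·p·q]].
At the point, J = [[-7.0000, -1.0000], [-13.7500, -37.5000]] (det J = 248.7500).
Solving J·Δ = −F gives Δ = (-0.9925, -0.5528).
Then the next iterate is (p, q)₁ = (1.5075, 1.9472).

(1.5075, 1.9472)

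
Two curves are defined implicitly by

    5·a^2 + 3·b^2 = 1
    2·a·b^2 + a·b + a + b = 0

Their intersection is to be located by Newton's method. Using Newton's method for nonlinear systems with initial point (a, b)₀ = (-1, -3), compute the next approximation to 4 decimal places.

At (-1, -3): F = (31.0000, -19.0000).
Jacobian J = [[10·a, 6·b], [2·b^2 + b + 1, 4·a·b + a + 1]].
At the point, J = [[-10.0000, -18.0000], [16.0000, 12.0000]] (det J = 168.0000).
Solving J·Δ = −F gives Δ = (-0.1786, 1.8214).
Then the next iterate is (a, b)₁ = (-1.1786, -1.1786).

(-1.1786, -1.1786)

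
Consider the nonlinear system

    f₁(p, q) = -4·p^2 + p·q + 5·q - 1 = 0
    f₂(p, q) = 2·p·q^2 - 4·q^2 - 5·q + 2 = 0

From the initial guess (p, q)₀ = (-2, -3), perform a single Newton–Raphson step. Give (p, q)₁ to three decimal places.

At (-2, -3): F = (-26.000, -55.000).
Jacobian J = [[-8·p + q, p + 5], [2·q^2, 4·p·q - 8·q - 5]].
At the point, J = [[13.000, 3.000], [18.000, 43.000]] (det J = 505.000).
Solving J·Δ = −F gives Δ = (1.887, 0.489).
Then the next iterate is (p, q)₁ = (-0.113, -2.511).

(-0.113, -2.511)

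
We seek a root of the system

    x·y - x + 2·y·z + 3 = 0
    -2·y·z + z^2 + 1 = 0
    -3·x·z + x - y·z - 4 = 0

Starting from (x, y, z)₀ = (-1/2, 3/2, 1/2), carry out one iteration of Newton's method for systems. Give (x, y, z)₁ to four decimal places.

(-9.0833, 1.0833, 0.5833)

At (-1/2, 3/2, 1/2): F = (4.2500, -0.2500, -4.5000).
Jacobian J = [[y - 1, x + 2·z, 2·y], [0, -2·z, -2·y + 2·z], [-3·z + 1, -z, -3·x - y]].
At the point, J = [[0.5000, 0.5000, 3.0000], [0.0000, -1.0000, -2.0000], [-0.5000, -0.5000, 0.0000]] (det J = -1.5000).
Solving J·Δ = −F gives Δ = (-8.5833, -0.4167, 0.0833).
Then the next iterate is (x, y, z)₁ = (-9.0833, 1.0833, 0.5833).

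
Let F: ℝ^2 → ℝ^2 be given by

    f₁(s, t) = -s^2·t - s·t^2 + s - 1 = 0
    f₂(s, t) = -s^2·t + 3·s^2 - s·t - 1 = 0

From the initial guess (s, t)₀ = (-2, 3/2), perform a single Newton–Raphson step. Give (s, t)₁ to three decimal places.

At (-2, 3/2): F = (-4.500, 8.000).
Jacobian J = [[-2·s·t - t^2 + 1, -s^2 - 2·s·t], [-2·s·t + 6·s - t, -s^2 - s]].
At the point, J = [[4.750, 2.000], [-7.500, -2.000]] (det J = 5.500).
Solving J·Δ = −F gives Δ = (1.273, -0.773).
Then the next iterate is (s, t)₁ = (-0.727, 0.727).

(-0.727, 0.727)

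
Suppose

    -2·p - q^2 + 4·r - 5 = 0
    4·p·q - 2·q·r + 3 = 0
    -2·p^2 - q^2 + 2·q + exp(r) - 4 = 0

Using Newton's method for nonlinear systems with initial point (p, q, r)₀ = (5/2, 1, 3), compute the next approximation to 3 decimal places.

At (5/2, 1, 3): F = (1.000, 7.000, 4.58554).
Jacobian J = [[-2, -2·q, 4], [4·q, 4·p - 2·r, -2·q], [-4·p, -2·q + 2, exp(r)]].
At the point, J = [[-2.000, -2.000, 4.000], [4.000, 4.000, -2.000], [-10.000, 0.000, 20.08554]] (det J = 120.000).
Solving J·Δ = −F gives Δ = (-2.554, 0.054, -1.500).
Then the next iterate is (p, q, r)₁ = (-0.054, 1.054, 1.500).

(-0.054, 1.054, 1.500)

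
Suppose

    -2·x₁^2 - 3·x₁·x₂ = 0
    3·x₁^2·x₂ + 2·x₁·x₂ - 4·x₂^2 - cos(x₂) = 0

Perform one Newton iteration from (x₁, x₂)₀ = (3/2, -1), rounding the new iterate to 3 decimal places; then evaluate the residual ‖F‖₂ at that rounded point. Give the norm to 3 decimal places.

4.394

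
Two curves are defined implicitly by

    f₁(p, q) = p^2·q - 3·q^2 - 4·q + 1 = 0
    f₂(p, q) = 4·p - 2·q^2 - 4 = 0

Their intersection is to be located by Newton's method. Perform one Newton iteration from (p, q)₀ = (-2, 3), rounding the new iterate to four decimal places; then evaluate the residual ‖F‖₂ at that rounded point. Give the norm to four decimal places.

At (-2, 3): F = (-26.0000, -30.0000).
Jacobian J = [[2·p·q, p^2 - 6·q - 4], [4, -4·q]].
At the point, J = [[-12.0000, -18.0000], [4.0000, -12.0000]] (det J = 216.0000).
Solving J·Δ = −F gives Δ = (1.0556, -2.1481).
Then the next iterate is (p, q)₁ = (-0.9444, 0.8519).
Re-evaluating at (-0.9444, 0.8519): F = (-3.824999, -9.229067), so ‖F‖₂ = 9.9903.

9.9903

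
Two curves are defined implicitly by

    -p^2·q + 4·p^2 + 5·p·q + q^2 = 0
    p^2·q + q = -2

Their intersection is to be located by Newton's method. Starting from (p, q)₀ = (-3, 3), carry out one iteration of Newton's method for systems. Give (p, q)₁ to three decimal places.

(-1.692, 2.154)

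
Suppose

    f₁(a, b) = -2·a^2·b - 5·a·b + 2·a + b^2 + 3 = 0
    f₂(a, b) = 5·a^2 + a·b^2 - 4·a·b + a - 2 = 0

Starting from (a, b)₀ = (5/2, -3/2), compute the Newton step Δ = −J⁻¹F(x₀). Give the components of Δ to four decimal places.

(-1.1898, 0.6643)

At (5/2, -3/2): F = (47.7500, 52.3750).
Jacobian J = [[-4·a·b - 5·b + 2, -2·a^2 - 5·a + 2·b], [10·a + b^2 - 4·b + 1, 2·a·b - 4·a]].
At the point, J = [[24.5000, -28.0000], [34.2500, -17.5000]] (det J = 530.2500).
Solving J·Δ = −F gives Δ = (-1.1898, 0.6643).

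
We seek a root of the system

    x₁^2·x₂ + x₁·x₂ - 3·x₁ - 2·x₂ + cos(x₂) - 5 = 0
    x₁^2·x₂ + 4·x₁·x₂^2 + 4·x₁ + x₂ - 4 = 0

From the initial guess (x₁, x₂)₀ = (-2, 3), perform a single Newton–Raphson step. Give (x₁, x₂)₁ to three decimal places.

At (-2, 3): F = (0.01001, -69.000).
Jacobian J = [[2·x₁·x₂ + x₂ - 3, x₁^2 + x₁ - sin(x₂) - 2], [2·x₁·x₂ + 4·x₂^2 + 4, x₁^2 + 8·x₁·x₂ + 1]].
At the point, J = [[-12.000, -0.14112], [28.000, -43.000]] (det J = 519.95136).
Solving J·Δ = −F gives Δ = (0.020, -1.592).
Then the next iterate is (x₁, x₂)₁ = (-1.980, 1.408).

(-1.980, 1.408)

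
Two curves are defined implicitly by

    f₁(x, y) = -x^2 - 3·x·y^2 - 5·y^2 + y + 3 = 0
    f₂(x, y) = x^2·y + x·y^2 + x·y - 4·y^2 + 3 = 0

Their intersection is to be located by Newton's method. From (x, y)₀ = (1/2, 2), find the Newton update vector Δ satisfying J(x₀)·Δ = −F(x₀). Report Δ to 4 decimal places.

(-0.1184, -0.7884)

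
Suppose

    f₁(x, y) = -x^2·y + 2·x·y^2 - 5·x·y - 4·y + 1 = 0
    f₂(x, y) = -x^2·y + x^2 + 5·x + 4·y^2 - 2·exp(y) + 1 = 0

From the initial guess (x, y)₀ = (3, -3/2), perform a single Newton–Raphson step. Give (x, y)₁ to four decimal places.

(0.9713, -1.1979)

At (3, -3/2): F = (56.5000, 47.053740).
Jacobian J = [[-2·x·y + 2·y^2 - 5·y, -x^2 + 4·x·y - 5·x - 4], [-2·x·y + 2·x + 5, -x^2 + 8·y - 2·exp(y)]].
At the point, J = [[21.0000, -46.0000], [20.0000, -21.446260]] (det J = 469.628533).
Solving J·Δ = −F gives Δ = (-2.0287, 0.3021).
Then the next iterate is (x, y)₁ = (0.9713, -1.1979).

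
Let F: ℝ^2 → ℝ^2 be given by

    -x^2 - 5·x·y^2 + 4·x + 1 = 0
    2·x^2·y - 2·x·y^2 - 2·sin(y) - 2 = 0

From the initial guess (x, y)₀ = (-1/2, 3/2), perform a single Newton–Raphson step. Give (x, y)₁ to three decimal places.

(-1.128, 0.393)

At (-1/2, 3/2): F = (4.375, -0.99499).
Jacobian J = [[-2·x - 5·y^2 + 4, -10·x·y], [4·x·y - 2·y^2, 2·x^2 - 4·x·y - 2·cos(y)]].
At the point, J = [[-6.250, 7.500], [-7.500, 3.35853]] (det J = 35.25922).
Solving J·Δ = −F gives Δ = (-0.628, -1.107).
Then the next iterate is (x, y)₁ = (-1.128, 0.393).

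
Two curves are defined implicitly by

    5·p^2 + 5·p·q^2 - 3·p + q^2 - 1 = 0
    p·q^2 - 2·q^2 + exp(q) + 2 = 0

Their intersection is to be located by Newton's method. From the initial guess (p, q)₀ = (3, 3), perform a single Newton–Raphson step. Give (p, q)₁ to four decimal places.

At (3, 3): F = (179.0000, 31.085537).
Jacobian J = [[10·p + 5·q^2 - 3, 10·p·q + 2·q], [q^2, 2·p·q - 4·q + exp(q)]].
At the point, J = [[72.0000, 96.0000], [9.0000, 26.085537]] (det J = 1014.158658).
Solving J·Δ = −F gives Δ = (-1.6616, -0.6184).
Then the next iterate is (p, q)₁ = (1.3384, 2.3816).

(1.3384, 2.3816)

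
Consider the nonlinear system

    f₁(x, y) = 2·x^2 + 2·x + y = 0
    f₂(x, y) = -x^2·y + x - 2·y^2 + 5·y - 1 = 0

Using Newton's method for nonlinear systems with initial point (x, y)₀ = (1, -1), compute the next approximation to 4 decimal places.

At (1, -1): F = (3.0000, -6.0000).
Jacobian J = [[4·x + 2, 1], [-2·x·y + 1, -x^2 - 4·y + 5]].
At the point, J = [[6.0000, 1.0000], [3.0000, 8.0000]] (det J = 45.0000).
Solving J·Δ = −F gives Δ = (-0.6667, 1.0000).
Then the next iterate is (x, y)₁ = (0.3333, 0.0000).

(0.3333, 0.0000)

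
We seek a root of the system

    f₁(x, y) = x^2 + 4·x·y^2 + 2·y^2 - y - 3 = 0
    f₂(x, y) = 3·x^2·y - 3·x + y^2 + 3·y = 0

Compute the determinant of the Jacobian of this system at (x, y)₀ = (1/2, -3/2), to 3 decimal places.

-90.000

J = [[2·x + 4·y^2, 8·x·y + 4·y - 1], [6·x·y - 3, 3·x^2 + 2·y + 3]].
At the point, J = [[10.000, -13.000], [-7.500, 0.750]].
det J = -90.000.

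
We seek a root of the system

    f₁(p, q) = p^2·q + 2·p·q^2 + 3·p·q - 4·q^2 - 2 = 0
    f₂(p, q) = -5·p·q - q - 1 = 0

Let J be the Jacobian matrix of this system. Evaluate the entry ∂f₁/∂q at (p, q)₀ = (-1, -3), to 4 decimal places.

34.0000

∂f₁/∂q = p^2 + 4·p·q + 3·p - 8·q.
At (-1, -3) this is 34.0000.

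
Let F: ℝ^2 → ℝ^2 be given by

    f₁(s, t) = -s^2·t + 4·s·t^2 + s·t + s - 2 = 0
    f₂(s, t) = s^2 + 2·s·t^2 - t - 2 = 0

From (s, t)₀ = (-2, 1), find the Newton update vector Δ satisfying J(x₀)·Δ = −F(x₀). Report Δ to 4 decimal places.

(0.7164, -0.4925)

At (-2, 1): F = (-18.0000, -3.0000).
Jacobian J = [[-2·s·t + 4·t^2 + t + 1, -s^2 + 8·s·t + s], [2·s + 2·t^2, 4·s·t - 1]].
At the point, J = [[10.0000, -22.0000], [-2.0000, -9.0000]] (det J = -134.0000).
Solving J·Δ = −F gives Δ = (0.7164, -0.4925).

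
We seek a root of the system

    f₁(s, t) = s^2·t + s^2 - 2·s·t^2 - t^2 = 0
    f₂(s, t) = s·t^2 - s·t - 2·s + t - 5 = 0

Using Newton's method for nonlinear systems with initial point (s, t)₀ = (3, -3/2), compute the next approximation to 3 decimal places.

(-5.675, -2.994)

At (3, -3/2): F = (-20.250, -1.250).
Jacobian J = [[2·s·t + 2·s - 2·t^2, s^2 - 4·s·t - 2·t], [t^2 - t - 2, 2·s·t - s + 1]].
At the point, J = [[-7.500, 30.000], [1.750, -11.000]] (det J = 30.000).
Solving J·Δ = −F gives Δ = (-8.675, -1.494).
Then the next iterate is (s, t)₁ = (-5.675, -2.994).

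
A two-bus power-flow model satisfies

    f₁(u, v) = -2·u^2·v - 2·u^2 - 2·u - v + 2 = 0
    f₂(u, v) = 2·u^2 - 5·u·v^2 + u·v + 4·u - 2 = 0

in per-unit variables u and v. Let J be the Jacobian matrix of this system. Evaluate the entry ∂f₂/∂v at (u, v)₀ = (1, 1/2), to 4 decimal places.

∂f₂/∂v = -10·u·v + u.
At (1, 1/2) this is -4.0000.

-4.0000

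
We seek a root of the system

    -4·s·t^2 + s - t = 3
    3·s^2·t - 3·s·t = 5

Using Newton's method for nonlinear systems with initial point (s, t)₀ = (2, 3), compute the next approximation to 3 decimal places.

(1.837, 1.565)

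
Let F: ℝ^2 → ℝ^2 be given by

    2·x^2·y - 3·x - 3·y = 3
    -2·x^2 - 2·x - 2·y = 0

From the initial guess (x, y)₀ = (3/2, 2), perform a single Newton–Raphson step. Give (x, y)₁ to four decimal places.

At (3/2, 2): F = (-4.5000, -11.5000).
Jacobian J = [[4·x·y - 3, 2·x^2 - 3], [-4·x - 2, -2]].
At the point, J = [[9.0000, 1.5000], [-8.0000, -2.0000]] (det J = -6.0000).
Solving J·Δ = −F gives Δ = (4.3750, -23.2500).
Then the next iterate is (x, y)₁ = (5.8750, -21.2500).

(5.8750, -21.2500)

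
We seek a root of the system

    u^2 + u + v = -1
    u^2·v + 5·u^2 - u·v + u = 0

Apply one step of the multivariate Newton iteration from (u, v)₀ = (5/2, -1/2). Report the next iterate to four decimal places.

At (5/2, -1/2): F = (9.2500, 31.8750).
Jacobian J = [[2·u + 1, 1], [2·u·v + 10·u - v + 1, u^2 - u]].
At the point, J = [[6.0000, 1.0000], [24.0000, 3.7500]] (det J = -1.5000).
Solving J·Δ = −F gives Δ = (1.8750, -20.5000).
Then the next iterate is (u, v)₁ = (4.3750, -21.0000).

(4.3750, -21.0000)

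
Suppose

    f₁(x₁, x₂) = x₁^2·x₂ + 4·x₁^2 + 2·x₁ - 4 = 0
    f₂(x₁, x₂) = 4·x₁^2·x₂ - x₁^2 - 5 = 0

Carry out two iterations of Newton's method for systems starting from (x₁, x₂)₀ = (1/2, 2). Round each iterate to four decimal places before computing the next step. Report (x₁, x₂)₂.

At (1/2, 2): F = (-1.5000, -3.2500).
Jacobian J = [[2·x₁·x₂ + 8·x₁ + 2, x₁^2], [8·x₁·x₂ - 2·x₁, 4·x₁^2]].
At the point, J = [[8.0000, 0.2500], [7.0000, 1.0000]] (det J = 6.2500).
Solving J·Δ = −F gives Δ = (0.1100, 2.4800).
Then the next iterate is (x₁, x₂)₁ = (0.6100, 4.4800).
Round to (0.6100, 4.4800) and repeat: F = (0.375408, 1.295932), J = [[12.3456, 0.3721], [20.6424, 1.4884]].
Δ = (-0.0072, -0.7714), so (x₁, x₂)₂ = (0.6028, 3.7086).

(0.6028, 3.7086)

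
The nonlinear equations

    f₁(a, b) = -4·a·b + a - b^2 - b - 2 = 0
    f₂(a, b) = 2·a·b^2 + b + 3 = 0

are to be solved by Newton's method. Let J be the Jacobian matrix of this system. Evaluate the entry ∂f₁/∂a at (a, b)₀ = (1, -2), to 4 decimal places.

9.0000

∂f₁/∂a = -4·b + 1.
At (1, -2) this is 9.0000.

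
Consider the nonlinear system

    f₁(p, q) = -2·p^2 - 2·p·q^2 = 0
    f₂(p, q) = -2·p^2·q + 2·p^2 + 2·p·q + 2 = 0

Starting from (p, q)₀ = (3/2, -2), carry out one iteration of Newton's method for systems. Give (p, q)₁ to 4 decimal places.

(0.8929, -1.3333)

At (3/2, -2): F = (-16.5000, 9.5000).
Jacobian J = [[-4·p - 2·q^2, -4·p·q], [-4·p·q + 4·p + 2·q, -2·p^2 + 2·p]].
At the point, J = [[-14.0000, 12.0000], [14.0000, -1.5000]] (det J = -147.0000).
Solving J·Δ = −F gives Δ = (-0.6071, 0.6667).
Then the next iterate is (p, q)₁ = (0.8929, -1.3333).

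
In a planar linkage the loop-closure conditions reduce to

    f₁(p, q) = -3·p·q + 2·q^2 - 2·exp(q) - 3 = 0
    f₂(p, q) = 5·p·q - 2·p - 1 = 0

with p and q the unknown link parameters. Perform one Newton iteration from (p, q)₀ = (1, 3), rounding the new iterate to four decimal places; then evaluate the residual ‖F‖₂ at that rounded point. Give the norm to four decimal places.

At (1, 3): F = (-34.171074, 12.0000).
Jacobian J = [[-3·q, -3·p + 4·q - 2·exp(q)], [5·q - 2, 5·p]].
At the point, J = [[-9.0000, -31.171074], [13.0000, 5.0000]] (det J = 360.223960).
Solving J·Δ = −F gives Δ = (-0.5641, -0.9334).
Then the next iterate is (p, q)₁ = (0.4359, 2.0666).
Re-evaluating at (0.4359, 2.0666): F = (-12.956671, 2.632355), so ‖F‖₂ = 13.2214.

13.2214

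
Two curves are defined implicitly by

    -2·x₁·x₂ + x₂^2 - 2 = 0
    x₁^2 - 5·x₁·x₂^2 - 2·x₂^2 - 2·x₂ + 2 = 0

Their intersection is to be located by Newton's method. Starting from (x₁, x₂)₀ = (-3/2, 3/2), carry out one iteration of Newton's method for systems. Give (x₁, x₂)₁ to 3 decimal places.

At (-3/2, 3/2): F = (4.750, 13.625).
Jacobian J = [[-2·x₂, -2·x₁ + 2·x₂], [2·x₁ - 5·x₂^2, -10·x₁·x₂ - 4·x₂ - 2]].
At the point, J = [[-3.000, 6.000], [-14.250, 14.500]] (det J = 42.000).
Solving J·Δ = −F gives Δ = (0.307, -0.638).
Then the next iterate is (x₁, x₂)₁ = (-1.193, 0.862).

(-1.193, 0.862)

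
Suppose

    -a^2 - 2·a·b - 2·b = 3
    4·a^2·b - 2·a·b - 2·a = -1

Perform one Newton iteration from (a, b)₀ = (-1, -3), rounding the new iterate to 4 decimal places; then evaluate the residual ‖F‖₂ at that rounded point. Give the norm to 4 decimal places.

3.6902

At (-1, -3): F = (-4.0000, -15.0000).
Jacobian J = [[-2·a - 2·b, -2·a - 2], [8·a·b - 2·b - 2, 4·a^2 - 2·a]].
At the point, J = [[8.0000, 0.0000], [28.0000, 6.0000]] (det J = 48.0000).
Solving J·Δ = −F gives Δ = (0.5000, 0.1667).
Then the next iterate is (a, b)₁ = (-0.5000, -2.8333).
Re-evaluating at (-0.5000, -2.8333): F = (-0.4167, -3.6666), so ‖F‖₂ = 3.6902.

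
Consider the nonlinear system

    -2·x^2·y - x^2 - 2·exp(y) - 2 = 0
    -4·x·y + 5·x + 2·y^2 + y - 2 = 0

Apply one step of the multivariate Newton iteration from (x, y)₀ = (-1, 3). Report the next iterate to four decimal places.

(3.5551, 3.3462)

At (-1, 3): F = (-49.171074, 26.0000).
Jacobian J = [[-4·x·y - 2·x, -2·x^2 - 2·exp(y)], [-4·y + 5, -4·x + 4·y + 1]].
At the point, J = [[14.0000, -42.171074], [-7.0000, 17.0000]] (det J = -57.197517).
Solving J·Δ = −F gives Δ = (4.5551, 0.3462).
Then the next iterate is (x, y)₁ = (3.5551, 3.3462).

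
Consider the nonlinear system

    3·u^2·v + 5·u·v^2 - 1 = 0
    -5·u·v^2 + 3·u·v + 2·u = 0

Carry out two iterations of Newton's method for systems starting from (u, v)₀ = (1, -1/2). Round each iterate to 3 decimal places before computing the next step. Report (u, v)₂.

At (1, -1/2): F = (-1.250, -0.750).
Jacobian J = [[6·u·v + 5·v^2, 3·u^2 + 10·u·v], [-5·v^2 + 3·v + 2, -10·u·v + 3·u]].
At the point, J = [[-1.750, -2.000], [-0.750, 8.000]] (det J = -15.500).
Solving J·Δ = −F gives Δ = (-0.742, 0.024).
Then the next iterate is (u, v)₁ = (0.258, -0.476).
Round to (0.258, -0.476) and repeat: F = (-0.80277, -0.14471), J = [[0.39603, -1.02839], [-0.56088, 2.00208]].
Δ = (8.127, 2.349), so (u, v)₂ = (8.385, 1.873).

(8.385, 1.873)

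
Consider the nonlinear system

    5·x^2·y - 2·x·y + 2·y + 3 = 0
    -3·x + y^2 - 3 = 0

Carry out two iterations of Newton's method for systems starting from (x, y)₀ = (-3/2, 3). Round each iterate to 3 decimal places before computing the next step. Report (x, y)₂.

(0.108, 1.853)

At (-3/2, 3): F = (51.750, 10.500).
Jacobian J = [[10·x·y - 2·y, 5·x^2 - 2·x + 2], [-3, 2·y]].
At the point, J = [[-51.000, 16.250], [-3.000, 6.000]] (det J = -257.250).
Solving J·Δ = −F gives Δ = (0.544, -1.478).
Then the next iterate is (x, y)₁ = (-0.956, 1.522).
Round to (-0.956, 1.522) and repeat: F = (15.90912, 2.18448), J = [[-17.59432, 8.48168], [-3.000, 3.044]].
Δ = (1.064, 0.331), so (x, y)₂ = (0.108, 1.853).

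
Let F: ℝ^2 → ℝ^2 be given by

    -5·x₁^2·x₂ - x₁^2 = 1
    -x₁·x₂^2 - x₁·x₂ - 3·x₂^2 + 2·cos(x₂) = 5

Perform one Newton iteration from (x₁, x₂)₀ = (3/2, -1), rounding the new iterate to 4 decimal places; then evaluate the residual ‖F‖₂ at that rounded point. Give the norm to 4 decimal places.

At (3/2, -1): F = (8.0000, -6.919395).
Jacobian J = [[-10·x₁·x₂ - 2·x₁, -5·x₁^2], [-x₂^2 - x₂, -2·x₁·x₂ - x₁ - 6·x₂ - 2·sin(x₂)]].
At the point, J = [[12.0000, -11.2500], [0.0000, 9.182942]] (det J = 110.195304).
Solving J·Δ = −F gives Δ = (0.0397, 0.7535).
Then the next iterate is (x₁, x₂)₁ = (1.5397, -0.2465).
Re-evaluating at (1.5397, -0.2465): F = (-0.448818, -2.956762), so ‖F‖₂ = 2.9906.

2.9906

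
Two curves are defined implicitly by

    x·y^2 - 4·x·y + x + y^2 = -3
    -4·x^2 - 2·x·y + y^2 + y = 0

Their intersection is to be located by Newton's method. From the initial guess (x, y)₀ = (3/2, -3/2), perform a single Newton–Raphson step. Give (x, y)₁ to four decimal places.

(0.6282, -0.6807)

At (3/2, -3/2): F = (19.1250, -3.7500).
Jacobian J = [[y^2 - 4·y + 1, 2·x·y - 4·x + 2·y], [-8·x - 2·y, -2·x + 2·y + 1]].
At the point, J = [[9.2500, -13.5000], [-9.0000, -5.0000]] (det J = -167.7500).
Solving J·Δ = −F gives Δ = (-0.8718, 0.8193).
Then the next iterate is (x, y)₁ = (0.6282, -0.6807).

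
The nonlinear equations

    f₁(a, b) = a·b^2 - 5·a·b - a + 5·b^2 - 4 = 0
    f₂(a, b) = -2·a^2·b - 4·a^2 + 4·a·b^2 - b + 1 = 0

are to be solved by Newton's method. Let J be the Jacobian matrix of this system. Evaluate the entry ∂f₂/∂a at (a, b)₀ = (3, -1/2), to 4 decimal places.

-17.0000

∂f₂/∂a = -4·a·b - 8·a + 4·b^2.
At (3, -1/2) this is -17.0000.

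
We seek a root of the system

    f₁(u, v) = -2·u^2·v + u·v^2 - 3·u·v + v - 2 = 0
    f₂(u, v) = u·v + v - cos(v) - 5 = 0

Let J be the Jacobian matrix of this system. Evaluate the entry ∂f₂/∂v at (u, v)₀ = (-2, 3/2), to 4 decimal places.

-0.0025

∂f₂/∂v = u + sin(v) + 1.
At (-2, 3/2) this is -0.0025.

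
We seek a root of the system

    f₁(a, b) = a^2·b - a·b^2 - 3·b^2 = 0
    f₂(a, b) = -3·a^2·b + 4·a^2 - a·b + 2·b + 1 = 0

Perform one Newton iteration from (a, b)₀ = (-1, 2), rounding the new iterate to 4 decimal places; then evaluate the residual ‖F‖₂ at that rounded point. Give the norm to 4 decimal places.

At (-1, 2): F = (-6.0000, 5.0000).
Jacobian J = [[2·a·b - b^2, a^2 - 2·a·b - 6·b], [-6·a·b + 8·a - b, -3·a^2 - a + 2]].
At the point, J = [[-8.0000, -7.0000], [2.0000, 0.0000]] (det J = 14.0000).
Solving J·Δ = −F gives Δ = (-2.5000, 2.0000).
Then the next iterate is (a, b)₁ = (-3.5000, 4.0000).
Re-evaluating at (-3.5000, 4.0000): F = (57.0000, -75.0000), so ‖F‖₂ = 94.2019.

94.2019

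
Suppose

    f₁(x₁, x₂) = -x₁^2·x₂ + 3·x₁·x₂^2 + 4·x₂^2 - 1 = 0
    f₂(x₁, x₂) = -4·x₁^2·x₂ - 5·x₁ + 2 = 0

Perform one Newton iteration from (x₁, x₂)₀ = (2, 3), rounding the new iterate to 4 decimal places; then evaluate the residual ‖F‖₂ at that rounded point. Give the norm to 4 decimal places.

27.5908

At (2, 3): F = (77.0000, -56.0000).
Jacobian J = [[-2·x₁·x₂ + 3·x₂^2, -x₁^2 + 6·x₁·x₂ + 8·x₂], [-8·x₁·x₂ - 5, -4·x₁^2]].
At the point, J = [[15.0000, 56.0000], [-53.0000, -16.0000]] (det J = 2728.0000).
Solving J·Δ = −F gives Δ = (-0.6979, -1.1880).
Then the next iterate is (x₁, x₂)₁ = (1.3021, 1.8120).
Re-evaluating at (1.3021, 1.8120): F = (21.886921, -16.799226), so ‖F‖₂ = 27.5908.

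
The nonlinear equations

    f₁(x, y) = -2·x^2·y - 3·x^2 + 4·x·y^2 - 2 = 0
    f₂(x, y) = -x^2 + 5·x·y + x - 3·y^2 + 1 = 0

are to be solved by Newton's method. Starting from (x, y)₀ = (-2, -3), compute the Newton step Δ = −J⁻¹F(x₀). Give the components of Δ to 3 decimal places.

(0.703, 1.128)

At (-2, -3): F = (-62.000, -2.000).
Jacobian J = [[-4·x·y - 6·x + 4·y^2, -2·x^2 + 8·x·y], [-2·x + 5·y + 1, 5·x - 6·y]].
At the point, J = [[24.000, 40.000], [-10.000, 8.000]] (det J = 592.000).
Solving J·Δ = −F gives Δ = (0.703, 1.128).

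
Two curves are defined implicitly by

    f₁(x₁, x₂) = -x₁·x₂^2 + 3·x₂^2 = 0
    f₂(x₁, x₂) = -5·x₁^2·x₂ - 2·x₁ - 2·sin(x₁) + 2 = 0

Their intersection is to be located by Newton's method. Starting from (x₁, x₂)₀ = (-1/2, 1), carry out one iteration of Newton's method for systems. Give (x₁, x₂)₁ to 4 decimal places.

(-3.6267, 0.0533)

At (-1/2, 1): F = (3.5000, 2.708851).
Jacobian J = [[-x₂^2, -2·x₁·x₂ + 6·x₂], [-10·x₁·x₂ - 2·cos(x₁) - 2, -5·x₁^2]].
At the point, J = [[-1.0000, 7.0000], [1.244835, -1.2500]] (det J = -7.463844).
Solving J·Δ = −F gives Δ = (-3.1267, -0.9467).
Then the next iterate is (x₁, x₂)₁ = (-3.6267, 0.0533).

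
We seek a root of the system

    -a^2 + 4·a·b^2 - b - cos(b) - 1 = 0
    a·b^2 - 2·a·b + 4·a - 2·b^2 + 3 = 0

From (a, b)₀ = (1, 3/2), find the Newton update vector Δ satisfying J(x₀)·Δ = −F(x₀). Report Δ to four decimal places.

At (1, 3/2): F = (5.429263, 1.7500).
Jacobian J = [[-2·a + 4·b^2, 8·a·b + sin(b) - 1], [b^2 - 2·b + 4, 2·a·b - 2·a - 4·b]].
At the point, J = [[7.0000, 11.997495], [3.2500, -5.0000]] (det J = -73.991859).
Solving J·Δ = −F gives Δ = (-0.6506, -0.0729).

(-0.6506, -0.0729)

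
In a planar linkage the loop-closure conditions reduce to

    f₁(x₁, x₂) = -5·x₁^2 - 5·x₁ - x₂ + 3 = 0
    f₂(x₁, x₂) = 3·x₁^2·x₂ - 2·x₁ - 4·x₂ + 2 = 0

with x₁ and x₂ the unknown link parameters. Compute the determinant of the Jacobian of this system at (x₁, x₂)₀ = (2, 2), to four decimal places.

J = [[-10·x₁ - 5, -1], [6·x₁·x₂ - 2, 3·x₁^2 - 4]].
At the point, J = [[-25.0000, -1.0000], [22.0000, 8.0000]].
det J = -178.0000.

-178.0000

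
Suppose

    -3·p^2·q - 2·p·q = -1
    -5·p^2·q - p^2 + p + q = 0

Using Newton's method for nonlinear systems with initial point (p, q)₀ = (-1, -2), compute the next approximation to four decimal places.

(-0.6000, -2.2000)

At (-1, -2): F = (3.0000, 6.0000).
Jacobian J = [[-6·p·q - 2·q, -3·p^2 - 2·p], [-10·p·q - 2·p + 1, -5·p^2 + 1]].
At the point, J = [[-8.0000, -1.0000], [-17.0000, -4.0000]] (det J = 15.0000).
Solving J·Δ = −F gives Δ = (0.4000, -0.2000).
Then the next iterate is (p, q)₁ = (-0.6000, -2.2000).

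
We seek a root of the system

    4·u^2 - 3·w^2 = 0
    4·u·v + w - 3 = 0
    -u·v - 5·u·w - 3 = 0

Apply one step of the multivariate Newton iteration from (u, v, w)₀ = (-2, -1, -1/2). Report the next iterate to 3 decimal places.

At (-2, -1, -1/2): F = (15.250, 4.500, -10.000).
Jacobian J = [[8·u, 0, -6·w], [4·v, 4·u, 1], [-v - 5·w, -u, -5·u]].
At the point, J = [[-16.000, 0.000, 3.000], [-4.000, -8.000, 1.000], [3.500, 2.000, 10.000]] (det J = 1372.000).
Solving J·Δ = −F gives Δ = (1.067, 0.105, 0.606).
Then the next iterate is (u, v, w)₁ = (-0.933, -0.895, 0.106).

(-0.933, -0.895, 0.106)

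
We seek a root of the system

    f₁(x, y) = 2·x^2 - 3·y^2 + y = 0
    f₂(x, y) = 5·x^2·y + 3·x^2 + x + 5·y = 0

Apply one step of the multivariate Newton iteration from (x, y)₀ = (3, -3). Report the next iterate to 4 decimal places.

At (3, -3): F = (-12.0000, -120.0000).
Jacobian J = [[4·x, -6·y + 1], [10·x·y + 6·x + 1, 5·x^2 + 5]].
At the point, J = [[12.0000, 19.0000], [-71.0000, 50.0000]] (det J = 1949.0000).
Solving J·Δ = −F gives Δ = (-0.8620, 1.1760).
Then the next iterate is (x, y)₁ = (2.1380, -1.8240).

(2.1380, -1.8240)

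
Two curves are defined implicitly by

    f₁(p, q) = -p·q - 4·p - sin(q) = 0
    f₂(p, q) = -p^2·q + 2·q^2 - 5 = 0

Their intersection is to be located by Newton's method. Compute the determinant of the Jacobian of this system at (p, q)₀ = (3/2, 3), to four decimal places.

-72.8401

J = [[-q - 4, -p - cos(q)], [-2·p·q, -p^2 + 4·q]].
At the point, J = [[-7.0000, -0.510008], [-9.0000, 9.7500]].
det J = -72.8401.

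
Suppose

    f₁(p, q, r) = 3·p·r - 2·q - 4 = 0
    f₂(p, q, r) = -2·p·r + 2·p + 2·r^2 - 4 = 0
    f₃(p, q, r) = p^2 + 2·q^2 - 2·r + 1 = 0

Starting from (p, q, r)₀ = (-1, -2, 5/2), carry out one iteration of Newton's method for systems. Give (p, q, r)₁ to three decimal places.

At (-1, -2, 5/2): F = (-7.500, 11.500, 5.000).
Jacobian J = [[3·r, -2, 3·p], [-2·r + 2, 0, -2·p + 4·r], [2·p, 4·q, -2]].
At the point, J = [[7.500, -2.000, -3.000], [-3.000, 0.000, 12.000], [-2.000, -8.000, -2.000]] (det J = 708.000).
Solving J·Δ = −F gives Δ = (0.862, 0.595, -0.743).
Then the next iterate is (p, q, r)₁ = (-0.138, -1.405, 1.757).

(-0.138, -1.405, 1.757)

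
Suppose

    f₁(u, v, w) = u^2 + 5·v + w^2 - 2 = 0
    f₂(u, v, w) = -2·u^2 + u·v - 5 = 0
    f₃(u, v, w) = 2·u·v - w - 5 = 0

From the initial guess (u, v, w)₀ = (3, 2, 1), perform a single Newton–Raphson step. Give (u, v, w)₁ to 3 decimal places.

(1.212, 1.708, -1.906)

At (3, 2, 1): F = (18.000, -17.000, 6.000).
Jacobian J = [[2·u, 5, 2·w], [-4·u + v, u, 0], [2·v, 2·u, -1]].
At the point, J = [[6.000, 5.000, 2.000], [-10.000, 3.000, 0.000], [4.000, 6.000, -1.000]] (det J = -212.000).
Solving J·Δ = −F gives Δ = (-1.788, -0.292, -2.906).
Then the next iterate is (u, v, w)₁ = (1.212, 1.708, -1.906).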